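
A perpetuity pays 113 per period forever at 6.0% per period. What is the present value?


PV = PMT / i
= 113 / 0.06
= 1883.3333


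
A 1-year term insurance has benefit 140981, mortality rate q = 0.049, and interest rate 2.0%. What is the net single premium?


NSP = benefit * q * v
v = 1/(1+i) = 0.980392
NSP = 140981 * 0.049 * 0.980392
= 6772.6167


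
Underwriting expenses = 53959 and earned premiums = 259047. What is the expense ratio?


Expense ratio = expenses / premiums
= 53959 / 259047
= 0.2083


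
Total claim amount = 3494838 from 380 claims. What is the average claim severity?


severity = total / number
= 3494838 / 380
= 9196.9421


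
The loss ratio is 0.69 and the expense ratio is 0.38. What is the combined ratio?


Combined ratio = loss ratio + expense ratio
= 0.69 + 0.38
= 1.07


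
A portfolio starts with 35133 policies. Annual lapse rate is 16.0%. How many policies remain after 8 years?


remaining = initial * (1 - lapse)^years
= 35133 * (1 - 0.16)^8
= 35133 * 0.247876
= 8708.6237


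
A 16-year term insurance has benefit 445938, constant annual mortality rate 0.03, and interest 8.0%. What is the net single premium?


NSP = benefit * sum_{k=0}^{n-1} k_p_x * q * v^(k+1)
With constant q=0.03, v=0.925926
Sum = 0.223829
NSP = 445938 * 0.223829
= 99813.7205


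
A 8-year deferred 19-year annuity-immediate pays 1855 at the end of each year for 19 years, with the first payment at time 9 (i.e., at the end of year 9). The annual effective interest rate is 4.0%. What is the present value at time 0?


PV at time 8 of the 19-year annuity-immediate:
a_n = 1855 * (1-(1+0.04)^(-19))/0.04 = 24363.4576
Discount back 8 years to time 0:
PV = 24363.4576 * (1+0.04)^(-8)
= 24363.4576 * 0.73069
= 17802.1398


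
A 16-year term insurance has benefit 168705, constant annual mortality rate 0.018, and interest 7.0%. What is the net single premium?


NSP = benefit * sum_{k=0}^{n-1} k_p_x * q * v^(k+1)
With constant q=0.018, v=0.934579
Sum = 0.152733
NSP = 168705 * 0.152733
= 25766.8403


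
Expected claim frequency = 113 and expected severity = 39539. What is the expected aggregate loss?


E[S] = E[N] * E[X]
= 113 * 39539
= 4.4679e+06


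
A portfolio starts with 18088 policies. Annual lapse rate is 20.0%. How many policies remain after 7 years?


remaining = initial * (1 - lapse)^years
= 18088 * (1 - 0.2)^7
= 18088 * 0.209715
= 3793.3285


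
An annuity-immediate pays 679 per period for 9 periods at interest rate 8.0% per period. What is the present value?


PV = PMT * (1 - (1+i)^(-n)) / i
= 679 * (1 - (1+0.08)^(-9)) / 0.08
= 679 * (1 - 0.500249) / 0.08
= 679 * 6.246888
= 4241.6369


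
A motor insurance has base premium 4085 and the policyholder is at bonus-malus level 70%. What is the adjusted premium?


adjusted = base * BM_level / 100
= 4085 * 70 / 100
= 4085 * 0.7
= 2859.5


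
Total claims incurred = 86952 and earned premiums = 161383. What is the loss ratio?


Loss ratio = claims / premiums
= 86952 / 161383
= 0.5388


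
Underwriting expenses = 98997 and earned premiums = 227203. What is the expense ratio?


Expense ratio = expenses / premiums
= 98997 / 227203
= 0.4357


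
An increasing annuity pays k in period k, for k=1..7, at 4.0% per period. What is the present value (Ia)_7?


(Ia)_n = sum_{k=1}^{n} k * v^k, v = 1/(1+i)
v = 0.961538
Sum computed term by term:
(Ia)_7 = 23.0678


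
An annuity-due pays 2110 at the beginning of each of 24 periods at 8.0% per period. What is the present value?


PV_due = PMT * (1-(1+i)^(-n))/i * (1+i)
PV_immediate = 22215.68
PV_due = 22215.68 * 1.08
= 23992.9344


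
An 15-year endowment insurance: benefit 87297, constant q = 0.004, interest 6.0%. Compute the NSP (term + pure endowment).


Term component = 3312.2765
Pure endowment = 15_p_x * v^15 * benefit = 0.941651 * 0.417265 * 87297 = 34300.5763
NSP = 37612.8528


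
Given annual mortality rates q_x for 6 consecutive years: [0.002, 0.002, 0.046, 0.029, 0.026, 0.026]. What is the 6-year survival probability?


p_k = 1 - q_k for each year
Survival = product of (1 - q_k)
= 0.998 * 0.998 * 0.954 * 0.971 * 0.974 * 0.974
= 0.8753


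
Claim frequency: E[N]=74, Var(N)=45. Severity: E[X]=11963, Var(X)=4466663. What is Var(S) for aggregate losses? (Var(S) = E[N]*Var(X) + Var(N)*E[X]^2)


Var(S) = E[N]*Var(X) + Var(N)*E[X]^2
= 74*4466663 + 45*11963^2
= 330533062 + 6440101605
= 6.7706e+09


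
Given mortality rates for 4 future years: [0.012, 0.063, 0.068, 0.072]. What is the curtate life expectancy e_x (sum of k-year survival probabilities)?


e_x = sum_{k=1}^{n} k_p_x
k_p_x values:
  1_p_x = 0.988
  2_p_x = 0.925756
  3_p_x = 0.862805
  4_p_x = 0.800683
e_x = 3.5772


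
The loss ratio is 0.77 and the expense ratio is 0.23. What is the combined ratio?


Combined ratio = loss ratio + expense ratio
= 0.77 + 0.23
= 1.0


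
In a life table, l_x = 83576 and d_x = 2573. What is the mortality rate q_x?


q_x = d_x / l_x
= 2573 / 83576
= 0.0308


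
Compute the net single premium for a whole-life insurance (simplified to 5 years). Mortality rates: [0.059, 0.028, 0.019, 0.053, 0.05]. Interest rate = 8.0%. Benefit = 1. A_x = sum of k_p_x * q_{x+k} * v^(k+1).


v = 0.925926
Year 0: k_p_x=1.0, q=0.059, term=0.05463
Year 1: k_p_x=0.941, q=0.028, term=0.022589
Year 2: k_p_x=0.914652, q=0.019, term=0.013796
Year 3: k_p_x=0.897274, q=0.053, term=0.034955
Year 4: k_p_x=0.849718, q=0.05, term=0.028915
A_x = 0.1549


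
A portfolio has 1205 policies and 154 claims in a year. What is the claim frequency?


frequency = claims / policies
= 154 / 1205
= 0.1278


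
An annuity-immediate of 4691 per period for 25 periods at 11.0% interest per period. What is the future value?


FV = PMT * ((1+i)^n - 1) / i
= 4691 * ((1.11)^25 - 1) / 0.11
= 4691 * (13.585464 - 1) / 0.11
= 536712.8245


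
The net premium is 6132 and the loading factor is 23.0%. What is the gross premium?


Gross = net * (1 + loading)
= 6132 * (1 + 0.23)
= 6132 * 1.23
= 7542.36


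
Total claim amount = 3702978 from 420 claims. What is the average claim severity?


severity = total / number
= 3702978 / 420
= 8816.6143


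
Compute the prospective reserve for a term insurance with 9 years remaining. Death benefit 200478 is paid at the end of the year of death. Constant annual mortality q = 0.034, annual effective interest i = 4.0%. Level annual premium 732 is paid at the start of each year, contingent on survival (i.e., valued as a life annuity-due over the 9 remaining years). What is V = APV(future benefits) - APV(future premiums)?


v = 1/(1+i) = 0.961538
APV(future benefits) per unit = sum_{k=0}^{8} k_p_x * q * v^(k+1) = 0.223008
APV(future benefits) = 200478 * 0.223008 = 44708.2762
Life annuity-due factor ä_{x:9} = sum_{k=0}^{8} k_p_x * v^k = 6.821433
APV(future premiums) = 732 * 6.821433 = 4993.289
V = 44708.2762 - 4993.289
= 39714.9871


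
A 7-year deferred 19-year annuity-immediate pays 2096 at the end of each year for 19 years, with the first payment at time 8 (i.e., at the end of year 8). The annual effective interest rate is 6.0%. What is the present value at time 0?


PV at time 7 of the 19-year annuity-immediate:
a_n = 2096 * (1-(1+0.06)^(-19))/0.06 = 23387.4122
Discount back 7 years to time 0:
PV = 23387.4122 * (1+0.06)^(-7)
= 23387.4122 * 0.665057
= 15553.9648


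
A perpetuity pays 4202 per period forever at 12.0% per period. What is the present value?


PV = PMT / i
= 4202 / 0.12
= 35016.6667


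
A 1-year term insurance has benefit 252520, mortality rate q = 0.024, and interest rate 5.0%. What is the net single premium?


NSP = benefit * q * v
v = 1/(1+i) = 0.952381
NSP = 252520 * 0.024 * 0.952381
= 5771.8857


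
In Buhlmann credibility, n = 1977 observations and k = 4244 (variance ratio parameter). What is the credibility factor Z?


Z = n / (n + k)
= 1977 / (1977 + 4244)
= 1977 / 6221
= 0.3178


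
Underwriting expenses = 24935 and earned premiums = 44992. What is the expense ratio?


Expense ratio = expenses / premiums
= 24935 / 44992
= 0.5542


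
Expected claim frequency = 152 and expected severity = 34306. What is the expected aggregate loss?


E[S] = E[N] * E[X]
= 152 * 34306
= 5.2145e+06


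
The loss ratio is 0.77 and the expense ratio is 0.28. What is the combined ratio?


Combined ratio = loss ratio + expense ratio
= 0.77 + 0.28
= 1.05


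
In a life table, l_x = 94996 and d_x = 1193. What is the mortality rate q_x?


q_x = d_x / l_x
= 1193 / 94996
= 0.0126


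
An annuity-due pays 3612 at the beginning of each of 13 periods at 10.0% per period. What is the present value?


PV_due = PMT * (1-(1+i)^(-n))/i * (1+i)
PV_immediate = 25657.3226
PV_due = 25657.3226 * 1.1
= 28223.0549


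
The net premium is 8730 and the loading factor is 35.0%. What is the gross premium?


Gross = net * (1 + loading)
= 8730 * (1 + 0.35)
= 8730 * 1.35
= 11785.5


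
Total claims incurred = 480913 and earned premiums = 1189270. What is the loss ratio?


Loss ratio = claims / premiums
= 480913 / 1189270
= 0.4044


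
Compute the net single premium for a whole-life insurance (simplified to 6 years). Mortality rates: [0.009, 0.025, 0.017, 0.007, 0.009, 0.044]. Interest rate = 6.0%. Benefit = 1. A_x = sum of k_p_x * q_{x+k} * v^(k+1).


v = 0.943396
Year 0: k_p_x=1.0, q=0.009, term=0.008491
Year 1: k_p_x=0.991, q=0.025, term=0.02205
Year 2: k_p_x=0.966225, q=0.017, term=0.013791
Year 3: k_p_x=0.949799, q=0.007, term=0.005266
Year 4: k_p_x=0.943151, q=0.009, term=0.006343
Year 5: k_p_x=0.934662, q=0.044, term=0.028992
A_x = 0.0849


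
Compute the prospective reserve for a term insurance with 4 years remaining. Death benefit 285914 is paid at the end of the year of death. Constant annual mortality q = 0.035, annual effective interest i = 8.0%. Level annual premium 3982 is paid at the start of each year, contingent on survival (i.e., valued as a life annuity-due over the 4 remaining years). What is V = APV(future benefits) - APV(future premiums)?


v = 1/(1+i) = 0.925926
APV(future benefits) per unit = sum_{k=0}^{3} k_p_x * q * v^(k+1) = 0.110356
APV(future benefits) = 285914 * 0.110356 = 31552.1971
Life annuity-due factor ä_{x:4} = sum_{k=0}^{3} k_p_x * v^k = 3.405257
APV(future premiums) = 3982 * 3.405257 = 13559.7334
V = 31552.1971 - 13559.7334
= 17992.4637


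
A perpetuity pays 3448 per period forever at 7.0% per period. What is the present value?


PV = PMT / i
= 3448 / 0.07
= 49257.1429


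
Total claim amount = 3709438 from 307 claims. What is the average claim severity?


severity = total / number
= 3709438 / 307
= 12082.8599


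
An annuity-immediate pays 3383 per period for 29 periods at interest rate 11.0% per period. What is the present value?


PV = PMT * (1 - (1+i)^(-n)) / i
= 3383 * (1 - (1+0.11)^(-29)) / 0.11
= 3383 * (1 - 0.048488) / 0.11
= 3383 * 8.65011
= 29263.3213


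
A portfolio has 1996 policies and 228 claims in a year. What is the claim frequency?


frequency = claims / policies
= 228 / 1996
= 0.1142


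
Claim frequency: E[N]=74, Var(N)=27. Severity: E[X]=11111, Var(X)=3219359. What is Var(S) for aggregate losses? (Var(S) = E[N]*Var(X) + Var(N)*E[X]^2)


Var(S) = E[N]*Var(X) + Var(N)*E[X]^2
= 74*3219359 + 27*11111^2
= 238232566 + 3333266667
= 3.5715e+09


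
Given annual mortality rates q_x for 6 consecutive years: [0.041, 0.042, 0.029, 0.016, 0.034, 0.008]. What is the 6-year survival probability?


p_k = 1 - q_k for each year
Survival = product of (1 - q_k)
= 0.959 * 0.958 * 0.971 * 0.984 * 0.966 * 0.992
= 0.8412


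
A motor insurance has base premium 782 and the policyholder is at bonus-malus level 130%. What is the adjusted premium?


adjusted = base * BM_level / 100
= 782 * 130 / 100
= 782 * 1.3
= 1016.6


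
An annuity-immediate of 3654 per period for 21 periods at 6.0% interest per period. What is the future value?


FV = PMT * ((1+i)^n - 1) / i
= 3654 * ((1.06)^21 - 1) / 0.06
= 3654 * (3.399564 - 1) / 0.06
= 146133.4233


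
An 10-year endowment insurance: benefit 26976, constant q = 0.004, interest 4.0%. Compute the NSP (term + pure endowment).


Term component = 860.7236
Pure endowment = 10_p_x * v^10 * benefit = 0.960712 * 0.675564 * 26976 = 17508.0406
NSP = 18368.7642


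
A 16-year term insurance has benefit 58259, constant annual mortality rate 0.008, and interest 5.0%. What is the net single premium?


NSP = benefit * sum_{k=0}^{n-1} k_p_x * q * v^(k+1)
With constant q=0.008, v=0.952381
Sum = 0.082364
NSP = 58259 * 0.082364
= 4798.4238


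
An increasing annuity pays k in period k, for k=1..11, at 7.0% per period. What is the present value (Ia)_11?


(Ia)_n = sum_{k=1}^{n} k * v^k, v = 1/(1+i)
v = 0.934579
Sum computed term by term:
(Ia)_11 = 39.9652


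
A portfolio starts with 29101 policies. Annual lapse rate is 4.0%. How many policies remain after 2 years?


remaining = initial * (1 - lapse)^years
= 29101 * (1 - 0.04)^2
= 29101 * 0.9216
= 26819.4816


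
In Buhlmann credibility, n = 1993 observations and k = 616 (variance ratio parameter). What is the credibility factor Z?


Z = n / (n + k)
= 1993 / (1993 + 616)
= 1993 / 2609
= 0.7639


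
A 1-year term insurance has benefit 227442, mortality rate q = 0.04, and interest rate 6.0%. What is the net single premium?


NSP = benefit * q * v
v = 1/(1+i) = 0.943396
NSP = 227442 * 0.04 * 0.943396
= 8582.717


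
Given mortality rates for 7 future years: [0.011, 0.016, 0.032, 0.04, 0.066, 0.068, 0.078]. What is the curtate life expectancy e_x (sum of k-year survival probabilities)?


e_x = sum_{k=1}^{n} k_p_x
k_p_x values:
  1_p_x = 0.989
  2_p_x = 0.973176
  3_p_x = 0.942034
  4_p_x = 0.904353
  5_p_x = 0.844666
  6_p_x = 0.787228
  7_p_x = 0.725825
e_x = 6.1663


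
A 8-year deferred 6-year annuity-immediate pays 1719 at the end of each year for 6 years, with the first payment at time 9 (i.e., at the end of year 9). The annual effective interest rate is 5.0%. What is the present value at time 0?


PV at time 8 of the 6-year annuity-immediate:
a_n = 1719 * (1-(1+0.05)^(-6))/0.05 = 8725.1147
Discount back 8 years to time 0:
PV = 8725.1147 * (1+0.05)^(-8)
= 8725.1147 * 0.676839
= 5905.501


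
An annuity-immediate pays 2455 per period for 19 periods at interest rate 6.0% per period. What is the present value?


PV = PMT * (1 - (1+i)^(-n)) / i
= 2455 * (1 - (1+0.06)^(-19)) / 0.06
= 2455 * (1 - 0.330513) / 0.06
= 2455 * 11.158116
= 27393.176


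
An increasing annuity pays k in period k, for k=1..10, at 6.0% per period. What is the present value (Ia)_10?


(Ia)_n = sum_{k=1}^{n} k * v^k, v = 1/(1+i)
v = 0.943396
Sum computed term by term:
(Ia)_10 = 36.9624


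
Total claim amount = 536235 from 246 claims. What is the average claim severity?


severity = total / number
= 536235 / 246
= 2179.8171


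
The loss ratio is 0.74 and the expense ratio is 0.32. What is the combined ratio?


Combined ratio = loss ratio + expense ratio
= 0.74 + 0.32
= 1.06


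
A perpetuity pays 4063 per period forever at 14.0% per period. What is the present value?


PV = PMT / i
= 4063 / 0.14
= 29021.4286


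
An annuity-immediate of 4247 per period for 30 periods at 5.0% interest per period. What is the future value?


FV = PMT * ((1+i)^n - 1) / i
= 4247 * ((1.05)^30 - 1) / 0.05
= 4247 * (4.321942 - 1) / 0.05
= 282165.7853


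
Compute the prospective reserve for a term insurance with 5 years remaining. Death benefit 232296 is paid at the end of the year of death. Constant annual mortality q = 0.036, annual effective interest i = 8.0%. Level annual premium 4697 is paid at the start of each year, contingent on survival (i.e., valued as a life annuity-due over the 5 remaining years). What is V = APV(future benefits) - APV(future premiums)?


v = 1/(1+i) = 0.925926
APV(future benefits) per unit = sum_{k=0}^{4} k_p_x * q * v^(k+1) = 0.134508
APV(future benefits) = 232296 * 0.134508 = 31245.5703
Life annuity-due factor ä_{x:5} = sum_{k=0}^{4} k_p_x * v^k = 4.035227
APV(future premiums) = 4697 * 4.035227 = 18953.4616
V = 31245.5703 - 18953.4616
= 12292.1087


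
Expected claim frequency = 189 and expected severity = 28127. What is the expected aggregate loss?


E[S] = E[N] * E[X]
= 189 * 28127
= 5.3160e+06


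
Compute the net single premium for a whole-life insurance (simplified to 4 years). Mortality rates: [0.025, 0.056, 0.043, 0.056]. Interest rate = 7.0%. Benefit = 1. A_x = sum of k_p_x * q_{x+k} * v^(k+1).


v = 0.934579
Year 0: k_p_x=1.0, q=0.025, term=0.023364
Year 1: k_p_x=0.975, q=0.056, term=0.04769
Year 2: k_p_x=0.9204, q=0.043, term=0.032307
Year 3: k_p_x=0.880823, q=0.056, term=0.037631
A_x = 0.141


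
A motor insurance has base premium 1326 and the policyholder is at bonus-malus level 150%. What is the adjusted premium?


adjusted = base * BM_level / 100
= 1326 * 150 / 100
= 1326 * 1.5
= 1989.0


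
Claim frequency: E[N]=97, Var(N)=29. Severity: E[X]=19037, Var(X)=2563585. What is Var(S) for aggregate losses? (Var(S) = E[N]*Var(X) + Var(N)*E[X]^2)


Var(S) = E[N]*Var(X) + Var(N)*E[X]^2
= 97*2563585 + 29*19037^2
= 248667745 + 10509813701
= 1.0758e+10


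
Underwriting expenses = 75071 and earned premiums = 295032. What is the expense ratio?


Expense ratio = expenses / premiums
= 75071 / 295032
= 0.2545


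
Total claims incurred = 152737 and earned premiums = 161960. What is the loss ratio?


Loss ratio = claims / premiums
= 152737 / 161960
= 0.9431


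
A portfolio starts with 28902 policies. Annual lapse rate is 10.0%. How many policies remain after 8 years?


remaining = initial * (1 - lapse)^years
= 28902 * (1 - 0.1)^8
= 28902 * 0.430467
= 12441.3633


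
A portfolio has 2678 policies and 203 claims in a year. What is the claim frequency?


frequency = claims / policies
= 203 / 2678
= 0.0758


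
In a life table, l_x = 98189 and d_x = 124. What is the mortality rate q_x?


q_x = d_x / l_x
= 124 / 98189
= 0.0013


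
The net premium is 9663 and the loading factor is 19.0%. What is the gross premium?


Gross = net * (1 + loading)
= 9663 * (1 + 0.19)
= 9663 * 1.19
= 11498.97


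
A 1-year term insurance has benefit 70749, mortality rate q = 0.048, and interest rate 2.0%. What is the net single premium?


NSP = benefit * q * v
v = 1/(1+i) = 0.980392
NSP = 70749 * 0.048 * 0.980392
= 3329.3647


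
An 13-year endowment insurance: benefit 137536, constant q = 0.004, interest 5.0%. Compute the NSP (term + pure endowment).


Term component = 5059.3191
Pure endowment = 13_p_x * v^13 * benefit = 0.94923 * 0.530321 * 137536 = 69235.192
NSP = 74294.5111


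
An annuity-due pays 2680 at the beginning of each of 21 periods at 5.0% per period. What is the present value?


PV_due = PMT * (1-(1+i)^(-n))/i * (1+i)
PV_immediate = 34360.6893
PV_due = 34360.6893 * 1.05
= 36078.7237


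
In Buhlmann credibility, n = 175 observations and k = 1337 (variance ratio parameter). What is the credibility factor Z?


Z = n / (n + k)
= 175 / (175 + 1337)
= 175 / 1512
= 0.1157


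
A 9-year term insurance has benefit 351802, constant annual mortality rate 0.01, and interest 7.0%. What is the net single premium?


NSP = benefit * sum_{k=0}^{n-1} k_p_x * q * v^(k+1)
With constant q=0.01, v=0.934579
Sum = 0.062888
NSP = 351802 * 0.062888
= 22124.2625


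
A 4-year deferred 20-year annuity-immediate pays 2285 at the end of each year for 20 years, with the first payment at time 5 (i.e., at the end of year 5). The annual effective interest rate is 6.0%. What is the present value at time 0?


PV at time 4 of the 20-year annuity-immediate:
a_n = 2285 * (1-(1+0.06)^(-20))/0.06 = 26208.77
Discount back 4 years to time 0:
PV = 26208.77 * (1+0.06)^(-4)
= 26208.77 * 0.792094
= 20759.8006


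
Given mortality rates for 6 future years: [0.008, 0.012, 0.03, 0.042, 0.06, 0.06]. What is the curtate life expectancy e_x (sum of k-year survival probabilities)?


e_x = sum_{k=1}^{n} k_p_x
k_p_x values:
  1_p_x = 0.992
  2_p_x = 0.980096
  3_p_x = 0.950693
  4_p_x = 0.910764
  5_p_x = 0.856118
  6_p_x = 0.804751
e_x = 5.4944


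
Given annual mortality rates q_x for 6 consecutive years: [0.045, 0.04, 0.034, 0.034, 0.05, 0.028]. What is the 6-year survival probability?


p_k = 1 - q_k for each year
Survival = product of (1 - q_k)
= 0.955 * 0.96 * 0.966 * 0.966 * 0.95 * 0.972
= 0.79


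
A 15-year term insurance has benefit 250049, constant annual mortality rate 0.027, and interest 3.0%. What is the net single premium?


NSP = benefit * sum_{k=0}^{n-1} k_p_x * q * v^(k+1)
With constant q=0.027, v=0.970874
Sum = 0.272023
NSP = 250049 * 0.272023
= 68018.9895


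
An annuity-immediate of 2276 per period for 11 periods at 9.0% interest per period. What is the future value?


FV = PMT * ((1+i)^n - 1) / i
= 2276 * ((1.09)^11 - 1) / 0.09
= 2276 * (2.580426 - 1) / 0.09
= 39967.2278


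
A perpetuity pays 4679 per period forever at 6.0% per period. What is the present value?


PV = PMT / i
= 4679 / 0.06
= 77983.3333


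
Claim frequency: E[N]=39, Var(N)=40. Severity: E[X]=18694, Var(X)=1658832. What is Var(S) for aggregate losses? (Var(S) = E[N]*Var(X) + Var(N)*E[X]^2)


Var(S) = E[N]*Var(X) + Var(N)*E[X]^2
= 39*1658832 + 40*18694^2
= 64694448 + 13978625440
= 1.4043e+10


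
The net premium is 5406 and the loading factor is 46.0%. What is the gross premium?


Gross = net * (1 + loading)
= 5406 * (1 + 0.46)
= 5406 * 1.46
= 7892.76


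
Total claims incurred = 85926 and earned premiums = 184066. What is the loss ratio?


Loss ratio = claims / premiums
= 85926 / 184066
= 0.4668


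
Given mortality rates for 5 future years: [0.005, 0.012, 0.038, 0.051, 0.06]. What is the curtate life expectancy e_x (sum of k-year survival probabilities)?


e_x = sum_{k=1}^{n} k_p_x
k_p_x values:
  1_p_x = 0.995
  2_p_x = 0.98306
  3_p_x = 0.945704
  4_p_x = 0.897473
  5_p_x = 0.843624
e_x = 4.6649


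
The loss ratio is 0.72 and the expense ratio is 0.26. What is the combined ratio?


Combined ratio = loss ratio + expense ratio
= 0.72 + 0.26
= 0.98


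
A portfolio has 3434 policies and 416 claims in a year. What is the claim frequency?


frequency = claims / policies
= 416 / 3434
= 0.1211


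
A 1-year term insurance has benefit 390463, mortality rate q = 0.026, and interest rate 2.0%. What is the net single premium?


NSP = benefit * q * v
v = 1/(1+i) = 0.980392
NSP = 390463 * 0.026 * 0.980392
= 9952.9784


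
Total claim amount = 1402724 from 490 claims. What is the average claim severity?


severity = total / number
= 1402724 / 490
= 2862.702


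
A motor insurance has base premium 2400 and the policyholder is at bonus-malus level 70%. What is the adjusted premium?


adjusted = base * BM_level / 100
= 2400 * 70 / 100
= 2400 * 0.7
= 1680.0


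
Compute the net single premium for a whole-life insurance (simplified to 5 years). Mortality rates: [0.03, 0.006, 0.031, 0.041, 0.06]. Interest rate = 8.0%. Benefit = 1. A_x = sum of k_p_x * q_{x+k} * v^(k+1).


v = 0.925926
Year 0: k_p_x=1.0, q=0.03, term=0.027778
Year 1: k_p_x=0.97, q=0.006, term=0.00499
Year 2: k_p_x=0.96418, q=0.031, term=0.023727
Year 3: k_p_x=0.93429, q=0.041, term=0.028156
Year 4: k_p_x=0.895985, q=0.06, term=0.036588
A_x = 0.1212


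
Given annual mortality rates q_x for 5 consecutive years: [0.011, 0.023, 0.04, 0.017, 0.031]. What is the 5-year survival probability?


p_k = 1 - q_k for each year
Survival = product of (1 - q_k)
= 0.989 * 0.977 * 0.96 * 0.983 * 0.969
= 0.8836


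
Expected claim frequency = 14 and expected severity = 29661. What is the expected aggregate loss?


E[S] = E[N] * E[X]
= 14 * 29661
= 415254


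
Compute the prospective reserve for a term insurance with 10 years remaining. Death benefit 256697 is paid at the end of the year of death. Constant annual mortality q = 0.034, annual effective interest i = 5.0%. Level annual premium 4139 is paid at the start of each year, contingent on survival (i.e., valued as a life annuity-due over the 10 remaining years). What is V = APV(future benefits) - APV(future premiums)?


v = 1/(1+i) = 0.952381
APV(future benefits) per unit = sum_{k=0}^{9} k_p_x * q * v^(k+1) = 0.228938
APV(future benefits) = 256697 * 0.228938 = 58767.6995
Life annuity-due factor ä_{x:10} = sum_{k=0}^{9} k_p_x * v^k = 7.070144
APV(future premiums) = 4139 * 7.070144 = 29263.3273
V = 58767.6995 - 29263.3273
= 29504.3721


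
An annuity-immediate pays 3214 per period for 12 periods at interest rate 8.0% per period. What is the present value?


PV = PMT * (1 - (1+i)^(-n)) / i
= 3214 * (1 - (1+0.08)^(-12)) / 0.08
= 3214 * (1 - 0.397114) / 0.08
= 3214 * 7.536078
= 24220.9547


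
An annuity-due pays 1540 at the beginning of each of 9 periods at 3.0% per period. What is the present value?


PV_due = PMT * (1-(1+i)^(-n))/i * (1+i)
PV_immediate = 11990.6077
PV_due = 11990.6077 * 1.03
= 12350.326


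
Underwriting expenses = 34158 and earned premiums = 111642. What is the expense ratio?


Expense ratio = expenses / premiums
= 34158 / 111642
= 0.306


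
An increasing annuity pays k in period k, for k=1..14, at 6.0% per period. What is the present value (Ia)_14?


(Ia)_n = sum_{k=1}^{n} k * v^k, v = 1/(1+i)
v = 0.943396
Sum computed term by term:
(Ia)_14 = 61.0078


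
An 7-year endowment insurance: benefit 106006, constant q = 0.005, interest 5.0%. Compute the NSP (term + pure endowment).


Term component = 3024.2789
Pure endowment = 7_p_x * v^7 * benefit = 0.965521 * 0.710681 * 106006 = 72738.9318
NSP = 75763.2107


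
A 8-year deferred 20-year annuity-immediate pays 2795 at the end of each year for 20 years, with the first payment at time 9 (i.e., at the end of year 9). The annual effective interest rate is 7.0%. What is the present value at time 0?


PV at time 8 of the 20-year annuity-immediate:
a_n = 2795 * (1-(1+0.07)^(-20))/0.07 = 29610.2698
Discount back 8 years to time 0:
PV = 29610.2698 * (1+0.07)^(-8)
= 29610.2698 * 0.582009
= 17233.4466


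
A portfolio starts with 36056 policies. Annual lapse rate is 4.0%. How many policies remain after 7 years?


remaining = initial * (1 - lapse)^years
= 36056 * (1 - 0.04)^7
= 36056 * 0.751447
= 27094.1903


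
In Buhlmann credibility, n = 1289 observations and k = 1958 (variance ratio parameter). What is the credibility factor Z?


Z = n / (n + k)
= 1289 / (1289 + 1958)
= 1289 / 3247
= 0.397


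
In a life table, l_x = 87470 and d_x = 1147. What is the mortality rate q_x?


q_x = d_x / l_x
= 1147 / 87470
= 0.0131


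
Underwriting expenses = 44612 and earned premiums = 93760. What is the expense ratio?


Expense ratio = expenses / premiums
= 44612 / 93760
= 0.4758


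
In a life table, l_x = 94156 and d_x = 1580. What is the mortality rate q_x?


q_x = d_x / l_x
= 1580 / 94156
= 0.0168


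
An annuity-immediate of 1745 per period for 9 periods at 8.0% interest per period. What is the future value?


FV = PMT * ((1+i)^n - 1) / i
= 1745 * ((1.08)^9 - 1) / 0.08
= 1745 * (1.999005 - 1) / 0.08
= 21790.7884


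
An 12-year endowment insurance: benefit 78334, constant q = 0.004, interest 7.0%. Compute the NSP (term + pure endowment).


Term component = 2442.4877
Pure endowment = 12_p_x * v^12 * benefit = 0.953042 * 0.444012 * 78334 = 33147.9773
NSP = 35590.465


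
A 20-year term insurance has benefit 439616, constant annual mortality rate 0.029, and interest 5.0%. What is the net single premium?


NSP = benefit * sum_{k=0}^{n-1} k_p_x * q * v^(k+1)
With constant q=0.029, v=0.952381
Sum = 0.290287
NSP = 439616 * 0.290287
= 127614.871


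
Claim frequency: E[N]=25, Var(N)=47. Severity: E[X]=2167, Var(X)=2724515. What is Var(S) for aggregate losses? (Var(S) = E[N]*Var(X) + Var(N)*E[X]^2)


Var(S) = E[N]*Var(X) + Var(N)*E[X]^2
= 25*2724515 + 47*2167^2
= 68112875 + 220706783
= 2.8882e+08


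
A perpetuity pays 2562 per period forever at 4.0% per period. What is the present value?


PV = PMT / i
= 2562 / 0.04
= 64050.0


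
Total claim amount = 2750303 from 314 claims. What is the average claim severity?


severity = total / number
= 2750303 / 314
= 8758.9268


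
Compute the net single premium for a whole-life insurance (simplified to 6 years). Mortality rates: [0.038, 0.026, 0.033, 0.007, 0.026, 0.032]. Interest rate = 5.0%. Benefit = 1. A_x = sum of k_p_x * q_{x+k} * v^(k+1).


v = 0.952381
Year 0: k_p_x=1.0, q=0.038, term=0.03619
Year 1: k_p_x=0.962, q=0.026, term=0.022687
Year 2: k_p_x=0.936988, q=0.033, term=0.02671
Year 3: k_p_x=0.906067, q=0.007, term=0.005218
Year 4: k_p_x=0.899725, q=0.026, term=0.018329
Year 5: k_p_x=0.876332, q=0.032, term=0.020926
A_x = 0.1301


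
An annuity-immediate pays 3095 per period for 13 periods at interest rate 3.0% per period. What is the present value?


PV = PMT * (1 - (1+i)^(-n)) / i
= 3095 * (1 - (1+0.03)^(-13)) / 0.03
= 3095 * (1 - 0.680951) / 0.03
= 3095 * 10.634955
= 32915.1868


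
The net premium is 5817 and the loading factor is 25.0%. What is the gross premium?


Gross = net * (1 + loading)
= 5817 * (1 + 0.25)
= 5817 * 1.25
= 7271.25


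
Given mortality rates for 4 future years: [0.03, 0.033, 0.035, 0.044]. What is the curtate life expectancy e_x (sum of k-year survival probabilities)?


e_x = sum_{k=1}^{n} k_p_x
k_p_x values:
  1_p_x = 0.97
  2_p_x = 0.93799
  3_p_x = 0.90516
  4_p_x = 0.865333
e_x = 3.6785


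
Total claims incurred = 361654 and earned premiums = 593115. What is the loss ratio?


Loss ratio = claims / premiums
= 361654 / 593115
= 0.6098


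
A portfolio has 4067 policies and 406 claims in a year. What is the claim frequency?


frequency = claims / policies
= 406 / 4067
= 0.0998


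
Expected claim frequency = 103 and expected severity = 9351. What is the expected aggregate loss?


E[S] = E[N] * E[X]
= 103 * 9351
= 963153


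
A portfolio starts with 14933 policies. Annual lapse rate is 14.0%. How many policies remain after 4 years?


remaining = initial * (1 - lapse)^years
= 14933 * (1 - 0.14)^4
= 14933 * 0.547008
= 8168.4729


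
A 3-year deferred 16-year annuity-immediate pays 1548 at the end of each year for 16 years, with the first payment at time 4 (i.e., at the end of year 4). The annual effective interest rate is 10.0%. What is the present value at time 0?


PV at time 3 of the 16-year annuity-immediate:
a_n = 1548 * (1-(1+0.1)^(-16))/0.1 = 12111.101
Discount back 3 years to time 0:
PV = 12111.101 * (1+0.1)^(-3)
= 12111.101 * 0.751315
= 9099.2494


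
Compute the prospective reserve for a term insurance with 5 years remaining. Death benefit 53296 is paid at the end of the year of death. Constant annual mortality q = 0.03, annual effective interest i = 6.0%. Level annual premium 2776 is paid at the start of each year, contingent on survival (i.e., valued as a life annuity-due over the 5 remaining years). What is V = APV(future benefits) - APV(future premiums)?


v = 1/(1+i) = 0.943396
APV(future benefits) per unit = sum_{k=0}^{4} k_p_x * q * v^(k+1) = 0.119435
APV(future benefits) = 53296 * 0.119435 = 6365.3897
Life annuity-due factor ä_{x:5} = sum_{k=0}^{4} k_p_x * v^k = 4.220025
APV(future premiums) = 2776 * 4.220025 = 11714.7885
V = 6365.3897 - 11714.7885
= -5349.3988


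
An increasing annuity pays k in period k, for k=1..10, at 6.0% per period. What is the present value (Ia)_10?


(Ia)_n = sum_{k=1}^{n} k * v^k, v = 1/(1+i)
v = 0.943396
Sum computed term by term:
(Ia)_10 = 36.9624


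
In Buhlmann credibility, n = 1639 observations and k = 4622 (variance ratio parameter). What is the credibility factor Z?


Z = n / (n + k)
= 1639 / (1639 + 4622)
= 1639 / 6261
= 0.2618


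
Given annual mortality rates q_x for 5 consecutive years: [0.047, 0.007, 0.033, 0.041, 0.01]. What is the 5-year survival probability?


p_k = 1 - q_k for each year
Survival = product of (1 - q_k)
= 0.953 * 0.993 * 0.967 * 0.959 * 0.99
= 0.8688


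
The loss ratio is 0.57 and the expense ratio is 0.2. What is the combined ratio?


Combined ratio = loss ratio + expense ratio
= 0.57 + 0.2
= 0.77


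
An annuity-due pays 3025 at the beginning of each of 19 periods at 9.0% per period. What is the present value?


PV_due = PMT * (1-(1+i)^(-n))/i * (1+i)
PV_immediate = 27074.0972
PV_due = 27074.0972 * 1.09
= 29510.766


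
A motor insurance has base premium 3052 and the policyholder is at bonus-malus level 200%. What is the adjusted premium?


adjusted = base * BM_level / 100
= 3052 * 200 / 100
= 3052 * 2.0
= 6104.0


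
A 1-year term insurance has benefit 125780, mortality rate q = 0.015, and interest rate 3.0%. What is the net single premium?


NSP = benefit * q * v
v = 1/(1+i) = 0.970874
NSP = 125780 * 0.015 * 0.970874
= 1831.7476


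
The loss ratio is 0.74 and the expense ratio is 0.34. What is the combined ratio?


Combined ratio = loss ratio + expense ratio
= 0.74 + 0.34
= 1.08


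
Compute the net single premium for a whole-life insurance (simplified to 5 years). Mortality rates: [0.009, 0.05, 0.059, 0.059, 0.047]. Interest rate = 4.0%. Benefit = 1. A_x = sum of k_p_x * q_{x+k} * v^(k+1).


v = 0.961538
Year 0: k_p_x=1.0, q=0.009, term=0.008654
Year 1: k_p_x=0.991, q=0.05, term=0.045812
Year 2: k_p_x=0.94145, q=0.059, term=0.04938
Year 3: k_p_x=0.885904, q=0.059, term=0.044679
Year 4: k_p_x=0.833636, q=0.047, term=0.032204
A_x = 0.1807


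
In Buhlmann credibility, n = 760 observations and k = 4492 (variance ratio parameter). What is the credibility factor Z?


Z = n / (n + k)
= 760 / (760 + 4492)
= 760 / 5252
= 0.1447


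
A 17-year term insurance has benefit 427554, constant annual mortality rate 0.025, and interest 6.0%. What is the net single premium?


NSP = benefit * sum_{k=0}^{n-1} k_p_x * q * v^(k+1)
With constant q=0.025, v=0.943396
Sum = 0.223095
NSP = 427554 * 0.223095
= 95384.9509


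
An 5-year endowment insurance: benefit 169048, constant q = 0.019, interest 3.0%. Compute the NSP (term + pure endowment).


Term component = 14177.2248
Pure endowment = 5_p_x * v^5 * benefit = 0.908542 * 0.862609 * 169048 = 132485.6834
NSP = 146662.9082


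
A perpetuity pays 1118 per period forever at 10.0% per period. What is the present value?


PV = PMT / i
= 1118 / 0.1
= 11180.0


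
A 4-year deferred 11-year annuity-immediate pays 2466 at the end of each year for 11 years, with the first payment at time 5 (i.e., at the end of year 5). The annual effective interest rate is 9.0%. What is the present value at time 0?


PV at time 4 of the 11-year annuity-immediate:
a_n = 2466 * (1-(1+0.09)^(-11))/0.09 = 16781.5999
Discount back 4 years to time 0:
PV = 16781.5999 * (1+0.09)^(-4)
= 16781.5999 * 0.708425
= 11888.5085


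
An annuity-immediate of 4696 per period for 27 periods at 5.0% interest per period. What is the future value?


FV = PMT * ((1+i)^n - 1) / i
= 4696 * ((1.05)^27 - 1) / 0.05
= 4696 * (3.733456 - 1) / 0.05
= 256726.2178


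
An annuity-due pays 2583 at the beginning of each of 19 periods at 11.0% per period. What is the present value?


PV_due = PMT * (1-(1+i)^(-n))/i * (1+i)
PV_immediate = 20248.8969
PV_due = 20248.8969 * 1.11
= 22476.2756


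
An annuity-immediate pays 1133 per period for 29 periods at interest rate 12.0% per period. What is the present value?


PV = PMT * (1 - (1+i)^(-n)) / i
= 1133 * (1 - (1+0.12)^(-29)) / 0.12
= 1133 * (1 - 0.037383) / 0.12
= 1133 * 8.021806
= 9088.7062


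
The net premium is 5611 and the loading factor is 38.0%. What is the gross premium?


Gross = net * (1 + loading)
= 5611 * (1 + 0.38)
= 5611 * 1.38
= 7743.18


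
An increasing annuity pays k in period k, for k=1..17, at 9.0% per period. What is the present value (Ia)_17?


(Ia)_n = sum_{k=1}^{n} k * v^k, v = 1/(1+i)
v = 0.917431
Sum computed term by term:
(Ia)_17 = 59.8257


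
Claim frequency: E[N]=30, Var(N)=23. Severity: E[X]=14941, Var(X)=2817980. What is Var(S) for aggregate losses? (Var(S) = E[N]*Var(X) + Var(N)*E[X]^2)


Var(S) = E[N]*Var(X) + Var(N)*E[X]^2
= 30*2817980 + 23*14941^2
= 84539400 + 5134370063
= 5.2189e+09


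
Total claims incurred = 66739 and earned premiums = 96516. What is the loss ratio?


Loss ratio = claims / premiums
= 66739 / 96516
= 0.6915


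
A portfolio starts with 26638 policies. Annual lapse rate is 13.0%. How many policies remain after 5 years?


remaining = initial * (1 - lapse)^years
= 26638 * (1 - 0.13)^5
= 26638 * 0.498421
= 13276.9365


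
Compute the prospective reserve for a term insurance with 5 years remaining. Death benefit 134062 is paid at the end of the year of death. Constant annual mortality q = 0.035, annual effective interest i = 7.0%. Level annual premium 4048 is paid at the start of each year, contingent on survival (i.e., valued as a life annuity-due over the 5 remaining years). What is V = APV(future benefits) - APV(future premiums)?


v = 1/(1+i) = 0.934579
APV(future benefits) per unit = sum_{k=0}^{4} k_p_x * q * v^(k+1) = 0.134451
APV(future benefits) = 134062 * 0.134451 = 18024.7566
Life annuity-due factor ä_{x:5} = sum_{k=0}^{4} k_p_x * v^k = 4.110356
APV(future premiums) = 4048 * 4.110356 = 16638.7215
V = 18024.7566 - 16638.7215
= 1386.0351


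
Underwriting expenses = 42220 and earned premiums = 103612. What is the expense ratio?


Expense ratio = expenses / premiums
= 42220 / 103612
= 0.4075


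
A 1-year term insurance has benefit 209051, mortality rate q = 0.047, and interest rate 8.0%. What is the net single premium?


NSP = benefit * q * v
v = 1/(1+i) = 0.925926
NSP = 209051 * 0.047 * 0.925926
= 9097.5898


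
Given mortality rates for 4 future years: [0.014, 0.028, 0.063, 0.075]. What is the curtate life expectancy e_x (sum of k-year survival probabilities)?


e_x = sum_{k=1}^{n} k_p_x
k_p_x values:
  1_p_x = 0.986
  2_p_x = 0.958392
  3_p_x = 0.898013
  4_p_x = 0.830662
e_x = 3.6731


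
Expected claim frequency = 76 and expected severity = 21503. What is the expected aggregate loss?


E[S] = E[N] * E[X]
= 76 * 21503
= 1.6342e+06


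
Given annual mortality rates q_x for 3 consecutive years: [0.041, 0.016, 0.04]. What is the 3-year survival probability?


p_k = 1 - q_k for each year
Survival = product of (1 - q_k)
= 0.959 * 0.984 * 0.96
= 0.9059


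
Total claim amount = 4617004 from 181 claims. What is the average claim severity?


severity = total / number
= 4617004 / 181
= 25508.3094


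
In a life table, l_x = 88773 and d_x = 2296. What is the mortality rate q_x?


q_x = d_x / l_x
= 2296 / 88773
= 0.0259


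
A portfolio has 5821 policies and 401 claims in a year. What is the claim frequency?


frequency = claims / policies
= 401 / 5821
= 0.0689


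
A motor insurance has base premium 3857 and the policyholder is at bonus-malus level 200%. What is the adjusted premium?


adjusted = base * BM_level / 100
= 3857 * 200 / 100
= 3857 * 2.0
= 7714.0


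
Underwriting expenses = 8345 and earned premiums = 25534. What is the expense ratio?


Expense ratio = expenses / premiums
= 8345 / 25534
= 0.3268


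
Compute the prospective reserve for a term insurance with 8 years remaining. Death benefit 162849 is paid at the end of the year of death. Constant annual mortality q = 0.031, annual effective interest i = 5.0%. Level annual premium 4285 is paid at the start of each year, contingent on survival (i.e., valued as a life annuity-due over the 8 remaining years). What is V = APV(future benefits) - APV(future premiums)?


v = 1/(1+i) = 0.952381
APV(future benefits) per unit = sum_{k=0}^{7} k_p_x * q * v^(k+1) = 0.181366
APV(future benefits) = 162849 * 0.181366 = 29535.2145
Life annuity-due factor ä_{x:8} = sum_{k=0}^{7} k_p_x * v^k = 6.14303
APV(future premiums) = 4285 * 6.14303 = 26322.8837
V = 29535.2145 - 26322.8837
= 3212.3308
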